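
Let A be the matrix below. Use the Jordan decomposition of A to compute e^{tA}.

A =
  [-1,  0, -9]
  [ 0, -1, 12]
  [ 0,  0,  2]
e^{tA} =
  [exp(-t), 0, -3*exp(2*t) + 3*exp(-t)]
  [0, exp(-t), 4*exp(2*t) - 4*exp(-t)]
  [0, 0, exp(2*t)]

Strategy: write A = P · J · P⁻¹ where J is a Jordan canonical form, so e^{tA} = P · e^{tJ} · P⁻¹, and e^{tJ} can be computed block-by-block.

A has Jordan form
J =
  [-1,  0, 0]
  [ 0, -1, 0]
  [ 0,  0, 2]
(up to reordering of blocks).

Per-block formulas:
  For a 1×1 block at λ = -1: exp(t · [-1]) = [e^(-1t)].
  For a 1×1 block at λ = 2: exp(t · [2]) = [e^(2t)].

After assembling e^{tJ} and conjugating by P, we get:

e^{tA} =
  [exp(-t), 0, -3*exp(2*t) + 3*exp(-t)]
  [0, exp(-t), 4*exp(2*t) - 4*exp(-t)]
  [0, 0, exp(2*t)]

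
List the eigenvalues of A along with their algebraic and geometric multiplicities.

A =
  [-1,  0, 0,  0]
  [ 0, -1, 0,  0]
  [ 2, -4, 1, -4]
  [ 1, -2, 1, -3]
λ = -1: alg = 4, geom = 3

Step 1 — factor the characteristic polynomial to read off the algebraic multiplicities:
  χ_A(x) = (x + 1)^4

Step 2 — compute geometric multiplicities via the rank-nullity identity g(λ) = n − rank(A − λI):
  rank(A − (-1)·I) = 1, so dim ker(A − (-1)·I) = n − 1 = 3

Summary:
  λ = -1: algebraic multiplicity = 4, geometric multiplicity = 3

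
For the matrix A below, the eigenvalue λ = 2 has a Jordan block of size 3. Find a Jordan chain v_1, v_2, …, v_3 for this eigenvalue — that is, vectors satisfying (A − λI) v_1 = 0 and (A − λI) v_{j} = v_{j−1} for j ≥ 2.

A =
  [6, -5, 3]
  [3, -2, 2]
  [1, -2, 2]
A Jordan chain for λ = 2 of length 3:
v_1 = (4, 2, -2)ᵀ
v_2 = (4, 3, 1)ᵀ
v_3 = (1, 0, 0)ᵀ

Let N = A − (2)·I. We want v_3 with N^3 v_3 = 0 but N^2 v_3 ≠ 0; then v_{j-1} := N · v_j for j = 3, …, 2.

Pick v_3 = (1, 0, 0)ᵀ.
Then v_2 = N · v_3 = (4, 3, 1)ᵀ.
Then v_1 = N · v_2 = (4, 2, -2)ᵀ.

Sanity check: (A − (2)·I) v_1 = (0, 0, 0)ᵀ = 0. ✓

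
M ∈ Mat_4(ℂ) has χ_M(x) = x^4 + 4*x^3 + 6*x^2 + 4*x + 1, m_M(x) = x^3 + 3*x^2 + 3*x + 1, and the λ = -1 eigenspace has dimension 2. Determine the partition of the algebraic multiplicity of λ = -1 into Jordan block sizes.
Block sizes for λ = -1: [3, 1]

Step 1 — from the characteristic polynomial, algebraic multiplicity of λ = -1 is 4. From dim ker(M − (-1)·I) = 2, there are exactly 2 Jordan blocks for λ = -1.
Step 2 — from the minimal polynomial, the factor (x + 1)^3 tells us the largest block for λ = -1 has size 3.
Step 3 — with total size 4, 2 blocks, and largest block 3, the block sizes (in nonincreasing order) are [3, 1].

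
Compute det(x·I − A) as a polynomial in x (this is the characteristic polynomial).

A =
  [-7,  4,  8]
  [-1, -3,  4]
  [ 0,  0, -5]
x^3 + 15*x^2 + 75*x + 125

Expanding det(x·I − A) (e.g. by cofactor expansion or by noting that A is similar to its Jordan form J, which has the same characteristic polynomial as A) gives
  χ_A(x) = x^3 + 15*x^2 + 75*x + 125
which factors as (x + 5)^3. The eigenvalues (with algebraic multiplicities) are λ = -5 with multiplicity 3.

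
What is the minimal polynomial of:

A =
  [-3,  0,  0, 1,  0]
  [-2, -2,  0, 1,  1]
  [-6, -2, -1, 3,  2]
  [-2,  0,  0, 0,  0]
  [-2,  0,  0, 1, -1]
x^2 + 3*x + 2

The characteristic polynomial is χ_A(x) = (x + 1)^3*(x + 2)^2, so the eigenvalues are known. The minimal polynomial is
  m_A(x) = Π_λ (x − λ)^{k_λ}
where k_λ is the size of the *largest* Jordan block for λ (equivalently, the smallest k with (A − λI)^k v = 0 for every generalised eigenvector v of λ).

  λ = -2: largest Jordan block has size 1, contributing (x + 2)
  λ = -1: largest Jordan block has size 1, contributing (x + 1)

So m_A(x) = (x + 1)*(x + 2) = x^2 + 3*x + 2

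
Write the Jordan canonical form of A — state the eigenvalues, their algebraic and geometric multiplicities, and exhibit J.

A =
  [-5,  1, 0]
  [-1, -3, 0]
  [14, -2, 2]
J_2(-4) ⊕ J_1(2)

The characteristic polynomial is
  det(x·I − A) = x^3 + 6*x^2 - 32 = (x - 2)*(x + 4)^2

Eigenvalues and multiplicities (the geometric multiplicity of λ is n − rank(A − λI), which equals the number of Jordan blocks for λ):
  λ = -4: algebraic multiplicity = 2, geometric multiplicity = 1
  λ = 2: algebraic multiplicity = 1, geometric multiplicity = 1

Determining the block sizes for each eigenvalue:
  λ = -4: one block (gm = 1), so the single block has size am = 2 → block sizes [2]
  λ = 2: one block (gm = 1), so the single block has size am = 1 → block sizes [1]

Assembling the blocks gives a Jordan form
J =
  [-4,  1, 0]
  [ 0, -4, 0]
  [ 0,  0, 2]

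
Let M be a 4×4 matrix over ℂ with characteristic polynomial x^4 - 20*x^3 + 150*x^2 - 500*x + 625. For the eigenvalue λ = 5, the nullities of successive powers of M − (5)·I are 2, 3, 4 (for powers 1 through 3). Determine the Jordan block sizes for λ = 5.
Block sizes for λ = 5: [3, 1]

From the dimensions of kernels of powers, the number of Jordan blocks of size at least j is d_j − d_{j−1} where d_j = dim ker(N^j) (with d_0 = 0). Computing the differences gives [2, 1, 1].
The number of blocks of size exactly k is (#blocks of size ≥ k) − (#blocks of size ≥ k + 1), so the partition is: 1 block(s) of size 1, 1 block(s) of size 3.
In nonincreasing order the block sizes are [3, 1].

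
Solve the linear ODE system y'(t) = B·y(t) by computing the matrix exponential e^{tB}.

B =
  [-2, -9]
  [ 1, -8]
e^{tB} =
  [3*t*exp(-5*t) + exp(-5*t), -9*t*exp(-5*t)]
  [t*exp(-5*t), -3*t*exp(-5*t) + exp(-5*t)]

Strategy: write B = P · J · P⁻¹ where J is a Jordan canonical form, so e^{tB} = P · e^{tJ} · P⁻¹, and e^{tJ} can be computed block-by-block.

B has Jordan form
J =
  [-5,  1]
  [ 0, -5]
(up to reordering of blocks).

Per-block formulas:
  For a 2×2 Jordan block J_2(-5): exp(t · J_2(-5)) = e^(-5t)·(I + t·N), where N is the 2×2 nilpotent shift.

After assembling e^{tJ} and conjugating by P, we get:

e^{tB} =
  [3*t*exp(-5*t) + exp(-5*t), -9*t*exp(-5*t)]
  [t*exp(-5*t), -3*t*exp(-5*t) + exp(-5*t)]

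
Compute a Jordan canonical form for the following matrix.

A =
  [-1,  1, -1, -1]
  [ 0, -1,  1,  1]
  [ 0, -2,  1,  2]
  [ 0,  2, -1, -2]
J_2(-1) ⊕ J_1(-1) ⊕ J_1(0)

The characteristic polynomial is
  det(x·I − A) = x^4 + 3*x^3 + 3*x^2 + x = x*(x + 1)^3

Eigenvalues and multiplicities (the geometric multiplicity of λ is n − rank(A − λI), which equals the number of Jordan blocks for λ):
  λ = -1: algebraic multiplicity = 3, geometric multiplicity = 2
  λ = 0: algebraic multiplicity = 1, geometric multiplicity = 1

Determining the block sizes for each eigenvalue:
  λ = -1: 2 blocks summing to 3 forces exactly one block of size 2 and the rest size 1 → block sizes [2, 1]
  λ = 0: one block (gm = 1), so the single block has size am = 1 → block sizes [1]

Assembling the blocks gives a Jordan form
J =
  [-1,  1,  0, 0]
  [ 0, -1,  0, 0]
  [ 0,  0, -1, 0]
  [ 0,  0,  0, 0]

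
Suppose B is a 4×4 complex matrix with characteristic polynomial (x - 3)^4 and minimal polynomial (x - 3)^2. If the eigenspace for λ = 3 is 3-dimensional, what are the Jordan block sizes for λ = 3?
Block sizes for λ = 3: [2, 1, 1]

Step 1 — from the characteristic polynomial, algebraic multiplicity of λ = 3 is 4. From dim ker(B − (3)·I) = 3, there are exactly 3 Jordan blocks for λ = 3.
Step 2 — from the minimal polynomial, the factor (x − 3)^2 tells us the largest block for λ = 3 has size 2.
Step 3 — with total size 4, 3 blocks, and largest block 2, the block sizes (in nonincreasing order) are [2, 1, 1].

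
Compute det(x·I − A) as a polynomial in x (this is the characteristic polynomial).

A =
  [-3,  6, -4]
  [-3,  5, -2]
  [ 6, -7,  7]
x^3 - 9*x^2 + 27*x - 27

Expanding det(x·I − A) (e.g. by cofactor expansion or by noting that A is similar to its Jordan form J, which has the same characteristic polynomial as A) gives
  χ_A(x) = x^3 - 9*x^2 + 27*x - 27
which factors as (x - 3)^3. The eigenvalues (with algebraic multiplicities) are λ = 3 with multiplicity 3.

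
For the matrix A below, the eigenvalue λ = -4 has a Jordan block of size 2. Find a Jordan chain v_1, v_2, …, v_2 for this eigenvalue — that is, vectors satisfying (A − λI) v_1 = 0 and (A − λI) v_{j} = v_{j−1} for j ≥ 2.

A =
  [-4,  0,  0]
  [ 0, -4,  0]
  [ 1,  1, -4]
A Jordan chain for λ = -4 of length 2:
v_1 = (0, 0, 1)ᵀ
v_2 = (1, 0, 0)ᵀ

Let N = A − (-4)·I. We want v_2 with N^2 v_2 = 0 but N^1 v_2 ≠ 0; then v_{j-1} := N · v_j for j = 2, …, 2.

Pick v_2 = (1, 0, 0)ᵀ.
Then v_1 = N · v_2 = (0, 0, 1)ᵀ.

Sanity check: (A − (-4)·I) v_1 = (0, 0, 0)ᵀ = 0. ✓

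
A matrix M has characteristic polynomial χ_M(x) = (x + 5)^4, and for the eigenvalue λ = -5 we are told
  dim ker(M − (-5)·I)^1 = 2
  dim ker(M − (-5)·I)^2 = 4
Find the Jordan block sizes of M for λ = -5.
Block sizes for λ = -5: [2, 2]

From the dimensions of kernels of powers, the number of Jordan blocks of size at least j is d_j − d_{j−1} where d_j = dim ker(N^j) (with d_0 = 0). Computing the differences gives [2, 2].
The number of blocks of size exactly k is (#blocks of size ≥ k) − (#blocks of size ≥ k + 1), so the partition is: 2 block(s) of size 2.
In nonincreasing order the block sizes are [2, 2].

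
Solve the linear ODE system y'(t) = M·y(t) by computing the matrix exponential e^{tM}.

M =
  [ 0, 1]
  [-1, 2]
e^{tM} =
  [-t*exp(t) + exp(t), t*exp(t)]
  [-t*exp(t), t*exp(t) + exp(t)]

Strategy: write M = P · J · P⁻¹ where J is a Jordan canonical form, so e^{tM} = P · e^{tJ} · P⁻¹, and e^{tJ} can be computed block-by-block.

M has Jordan form
J =
  [1, 1]
  [0, 1]
(up to reordering of blocks).

Per-block formulas:
  For a 2×2 Jordan block J_2(1): exp(t · J_2(1)) = e^(1t)·(I + t·N), where N is the 2×2 nilpotent shift.

After assembling e^{tJ} and conjugating by P, we get:

e^{tM} =
  [-t*exp(t) + exp(t), t*exp(t)]
  [-t*exp(t), t*exp(t) + exp(t)]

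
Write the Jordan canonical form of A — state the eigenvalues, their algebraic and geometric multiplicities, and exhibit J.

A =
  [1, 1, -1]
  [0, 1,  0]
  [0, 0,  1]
J_2(1) ⊕ J_1(1)

The characteristic polynomial is
  det(x·I − A) = x^3 - 3*x^2 + 3*x - 1 = (x - 1)^3

Eigenvalues and multiplicities (the geometric multiplicity of λ is n − rank(A − λI), which equals the number of Jordan blocks for λ):
  λ = 1: algebraic multiplicity = 3, geometric multiplicity = 2

Determining the block sizes for each eigenvalue:
  λ = 1: 2 blocks summing to 3 forces exactly one block of size 2 and the rest size 1 → block sizes [2, 1]

Assembling the blocks gives a Jordan form
J =
  [1, 1, 0]
  [0, 1, 0]
  [0, 0, 1]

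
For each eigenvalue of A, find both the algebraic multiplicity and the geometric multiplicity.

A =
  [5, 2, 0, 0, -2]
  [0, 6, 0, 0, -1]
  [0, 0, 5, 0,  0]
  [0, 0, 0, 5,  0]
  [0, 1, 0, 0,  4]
λ = 5: alg = 5, geom = 4

Step 1 — factor the characteristic polynomial to read off the algebraic multiplicities:
  χ_A(x) = (x - 5)^5

Step 2 — compute geometric multiplicities via the rank-nullity identity g(λ) = n − rank(A − λI):
  rank(A − (5)·I) = 1, so dim ker(A − (5)·I) = n − 1 = 4

Summary:
  λ = 5: algebraic multiplicity = 5, geometric multiplicity = 4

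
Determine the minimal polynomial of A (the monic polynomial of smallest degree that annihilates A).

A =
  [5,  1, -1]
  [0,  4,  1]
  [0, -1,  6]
x^2 - 10*x + 25

The characteristic polynomial is χ_A(x) = (x - 5)^3, so the eigenvalues are known. The minimal polynomial is
  m_A(x) = Π_λ (x − λ)^{k_λ}
where k_λ is the size of the *largest* Jordan block for λ (equivalently, the smallest k with (A − λI)^k v = 0 for every generalised eigenvector v of λ).

  λ = 5: largest Jordan block has size 2, contributing (x − 5)^2

So m_A(x) = (x - 5)^2 = x^2 - 10*x + 25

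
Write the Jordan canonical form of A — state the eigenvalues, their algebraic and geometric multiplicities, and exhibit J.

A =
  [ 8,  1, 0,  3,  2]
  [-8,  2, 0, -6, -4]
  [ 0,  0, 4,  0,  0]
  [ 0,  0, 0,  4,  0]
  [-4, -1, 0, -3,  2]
J_2(4) ⊕ J_1(4) ⊕ J_1(4) ⊕ J_1(4)

The characteristic polynomial is
  det(x·I − A) = x^5 - 20*x^4 + 160*x^3 - 640*x^2 + 1280*x - 1024 = (x - 4)^5

Eigenvalues and multiplicities (the geometric multiplicity of λ is n − rank(A − λI), which equals the number of Jordan blocks for λ):
  λ = 4: algebraic multiplicity = 5, geometric multiplicity = 4

Determining the block sizes for each eigenvalue:
  λ = 4: 4 blocks summing to 5 forces exactly one block of size 2 and the rest size 1 → block sizes [2, 1, 1, 1]

Assembling the blocks gives a Jordan form
J =
  [4, 1, 0, 0, 0]
  [0, 4, 0, 0, 0]
  [0, 0, 4, 0, 0]
  [0, 0, 0, 4, 0]
  [0, 0, 0, 0, 4]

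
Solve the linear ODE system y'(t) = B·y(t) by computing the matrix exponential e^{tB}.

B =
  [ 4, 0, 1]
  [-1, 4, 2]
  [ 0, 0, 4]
e^{tB} =
  [exp(4*t), 0, t*exp(4*t)]
  [-t*exp(4*t), exp(4*t), -t^2*exp(4*t)/2 + 2*t*exp(4*t)]
  [0, 0, exp(4*t)]

Strategy: write B = P · J · P⁻¹ where J is a Jordan canonical form, so e^{tB} = P · e^{tJ} · P⁻¹, and e^{tJ} can be computed block-by-block.

B has Jordan form
J =
  [4, 1, 0]
  [0, 4, 1]
  [0, 0, 4]
(up to reordering of blocks).

Per-block formulas:
  For a 3×3 Jordan block J_3(4): exp(t · J_3(4)) = e^(4t)·(I + t·N + (t^2/2)·N^2), where N is the 3×3 nilpotent shift.

After assembling e^{tJ} and conjugating by P, we get:

e^{tB} =
  [exp(4*t), 0, t*exp(4*t)]
  [-t*exp(4*t), exp(4*t), -t^2*exp(4*t)/2 + 2*t*exp(4*t)]
  [0, 0, exp(4*t)]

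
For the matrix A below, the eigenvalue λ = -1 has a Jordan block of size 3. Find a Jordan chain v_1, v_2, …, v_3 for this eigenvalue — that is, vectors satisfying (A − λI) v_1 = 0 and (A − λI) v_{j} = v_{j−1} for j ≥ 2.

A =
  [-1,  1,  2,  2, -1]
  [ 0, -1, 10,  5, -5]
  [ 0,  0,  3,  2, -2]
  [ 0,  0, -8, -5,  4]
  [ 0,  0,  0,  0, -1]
A Jordan chain for λ = -1 of length 3:
v_1 = (2, 0, 0, 0, 0)ᵀ
v_2 = (2, 10, 4, -8, 0)ᵀ
v_3 = (0, 0, 1, 0, 0)ᵀ

Let N = A − (-1)·I. We want v_3 with N^3 v_3 = 0 but N^2 v_3 ≠ 0; then v_{j-1} := N · v_j for j = 3, …, 2.

Pick v_3 = (0, 0, 1, 0, 0)ᵀ.
Then v_2 = N · v_3 = (2, 10, 4, -8, 0)ᵀ.
Then v_1 = N · v_2 = (2, 0, 0, 0, 0)ᵀ.

Sanity check: (A − (-1)·I) v_1 = (0, 0, 0, 0, 0)ᵀ = 0. ✓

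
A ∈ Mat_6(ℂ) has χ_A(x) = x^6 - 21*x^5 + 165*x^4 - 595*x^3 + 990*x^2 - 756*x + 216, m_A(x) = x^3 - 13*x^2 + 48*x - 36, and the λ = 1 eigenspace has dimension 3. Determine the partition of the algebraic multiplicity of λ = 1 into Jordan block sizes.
Block sizes for λ = 1: [1, 1, 1]

Step 1 — from the characteristic polynomial, algebraic multiplicity of λ = 1 is 3. From dim ker(A − (1)·I) = 3, there are exactly 3 Jordan blocks for λ = 1.
Step 2 — from the minimal polynomial, the factor (x − 1) tells us the largest block for λ = 1 has size 1.
Step 3 — with total size 3, 3 blocks, and largest block 1, the block sizes (in nonincreasing order) are [1, 1, 1].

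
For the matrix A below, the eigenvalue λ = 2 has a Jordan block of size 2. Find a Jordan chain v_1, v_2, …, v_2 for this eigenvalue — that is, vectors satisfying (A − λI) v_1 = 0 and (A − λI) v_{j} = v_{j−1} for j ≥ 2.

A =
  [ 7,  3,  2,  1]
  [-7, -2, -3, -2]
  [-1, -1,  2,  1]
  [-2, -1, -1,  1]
A Jordan chain for λ = 2 of length 2:
v_1 = (5, -7, -1, -2)ᵀ
v_2 = (1, 0, 0, 0)ᵀ

Let N = A − (2)·I. We want v_2 with N^2 v_2 = 0 but N^1 v_2 ≠ 0; then v_{j-1} := N · v_j for j = 2, …, 2.

Pick v_2 = (1, 0, 0, 0)ᵀ.
Then v_1 = N · v_2 = (5, -7, -1, -2)ᵀ.

Sanity check: (A − (2)·I) v_1 = (0, 0, 0, 0)ᵀ = 0. ✓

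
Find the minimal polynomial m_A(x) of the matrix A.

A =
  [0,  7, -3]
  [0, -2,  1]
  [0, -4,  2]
x^3

The characteristic polynomial is χ_A(x) = x^3, so the eigenvalues are known. The minimal polynomial is
  m_A(x) = Π_λ (x − λ)^{k_λ}
where k_λ is the size of the *largest* Jordan block for λ (equivalently, the smallest k with (A − λI)^k v = 0 for every generalised eigenvector v of λ).

  λ = 0: largest Jordan block has size 3, contributing (x − 0)^3

So m_A(x) = x^3 = x^3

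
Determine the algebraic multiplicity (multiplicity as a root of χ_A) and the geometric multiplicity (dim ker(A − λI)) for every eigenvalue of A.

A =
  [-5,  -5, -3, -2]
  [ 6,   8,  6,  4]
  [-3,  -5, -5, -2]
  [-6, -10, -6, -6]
λ = -2: alg = 4, geom = 3

Step 1 — factor the characteristic polynomial to read off the algebraic multiplicities:
  χ_A(x) = (x + 2)^4

Step 2 — compute geometric multiplicities via the rank-nullity identity g(λ) = n − rank(A − λI):
  rank(A − (-2)·I) = 1, so dim ker(A − (-2)·I) = n − 1 = 3

Summary:
  λ = -2: algebraic multiplicity = 4, geometric multiplicity = 3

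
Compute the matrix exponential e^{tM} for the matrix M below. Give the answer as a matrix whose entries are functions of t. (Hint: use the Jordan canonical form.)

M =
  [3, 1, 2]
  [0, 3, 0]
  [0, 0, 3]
e^{tM} =
  [exp(3*t), t*exp(3*t), 2*t*exp(3*t)]
  [0, exp(3*t), 0]
  [0, 0, exp(3*t)]

Strategy: write M = P · J · P⁻¹ where J is a Jordan canonical form, so e^{tM} = P · e^{tJ} · P⁻¹, and e^{tJ} can be computed block-by-block.

M has Jordan form
J =
  [3, 1, 0]
  [0, 3, 0]
  [0, 0, 3]
(up to reordering of blocks).

Per-block formulas:
  For a 1×1 block at λ = 3: exp(t · [3]) = [e^(3t)].
  For a 2×2 Jordan block J_2(3): exp(t · J_2(3)) = e^(3t)·(I + t·N), where N is the 2×2 nilpotent shift.

After assembling e^{tJ} and conjugating by P, we get:

e^{tM} =
  [exp(3*t), t*exp(3*t), 2*t*exp(3*t)]
  [0, exp(3*t), 0]
  [0, 0, exp(3*t)]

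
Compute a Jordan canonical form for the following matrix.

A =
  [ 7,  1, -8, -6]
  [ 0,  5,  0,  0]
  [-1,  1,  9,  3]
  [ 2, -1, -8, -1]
J_2(5) ⊕ J_2(5)

The characteristic polynomial is
  det(x·I − A) = x^4 - 20*x^3 + 150*x^2 - 500*x + 625 = (x - 5)^4

Eigenvalues and multiplicities (the geometric multiplicity of λ is n − rank(A − λI), which equals the number of Jordan blocks for λ):
  λ = 5: algebraic multiplicity = 4, geometric multiplicity = 2

Determining the block sizes for each eigenvalue:
  λ = 5: with am = 4 and gm = 2, the partition is not yet determined (e.g. several partitions of 4 into 2 parts exist). Let N = A − (5)·I. Computing rank(N^1) = 2, rank(N^2) = 0; the number of blocks of size ≥ j is rank(N^{j−1}) − rank(N^j), giving [2, 2]. So we have 2 block(s) of size 2 → block sizes [2, 2]

Assembling the blocks gives a Jordan form
J =
  [5, 1, 0, 0]
  [0, 5, 0, 0]
  [0, 0, 5, 1]
  [0, 0, 0, 5]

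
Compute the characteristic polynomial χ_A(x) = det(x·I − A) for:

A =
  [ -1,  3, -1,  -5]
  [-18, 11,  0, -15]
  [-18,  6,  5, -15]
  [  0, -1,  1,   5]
x^4 - 20*x^3 + 150*x^2 - 500*x + 625

Expanding det(x·I − A) (e.g. by cofactor expansion or by noting that A is similar to its Jordan form J, which has the same characteristic polynomial as A) gives
  χ_A(x) = x^4 - 20*x^3 + 150*x^2 - 500*x + 625
which factors as (x - 5)^4. The eigenvalues (with algebraic multiplicities) are λ = 5 with multiplicity 4.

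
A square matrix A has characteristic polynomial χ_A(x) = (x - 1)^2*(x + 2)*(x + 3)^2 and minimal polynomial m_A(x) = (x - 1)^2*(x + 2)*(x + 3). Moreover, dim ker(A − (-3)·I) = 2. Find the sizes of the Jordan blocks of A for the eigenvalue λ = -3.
Block sizes for λ = -3: [1, 1]

Step 1 — from the characteristic polynomial, algebraic multiplicity of λ = -3 is 2. From dim ker(A − (-3)·I) = 2, there are exactly 2 Jordan blocks for λ = -3.
Step 2 — from the minimal polynomial, the factor (x + 3) tells us the largest block for λ = -3 has size 1.
Step 3 — with total size 2, 2 blocks, and largest block 1, the block sizes (in nonincreasing order) are [1, 1].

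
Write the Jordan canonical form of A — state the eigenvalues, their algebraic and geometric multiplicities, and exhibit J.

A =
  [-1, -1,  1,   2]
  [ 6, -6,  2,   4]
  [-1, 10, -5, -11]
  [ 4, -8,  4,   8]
J_1(-4) ⊕ J_3(0)

The characteristic polynomial is
  det(x·I − A) = x^4 + 4*x^3 = x^3*(x + 4)

Eigenvalues and multiplicities (the geometric multiplicity of λ is n − rank(A − λI), which equals the number of Jordan blocks for λ):
  λ = -4: algebraic multiplicity = 1, geometric multiplicity = 1
  λ = 0: algebraic multiplicity = 3, geometric multiplicity = 1

Determining the block sizes for each eigenvalue:
  λ = -4: one block (gm = 1), so the single block has size am = 1 → block sizes [1]
  λ = 0: one block (gm = 1), so the single block has size am = 3 → block sizes [3]

Assembling the blocks gives a Jordan form
J =
  [-4, 0, 0, 0]
  [ 0, 0, 1, 0]
  [ 0, 0, 0, 1]
  [ 0, 0, 0, 0]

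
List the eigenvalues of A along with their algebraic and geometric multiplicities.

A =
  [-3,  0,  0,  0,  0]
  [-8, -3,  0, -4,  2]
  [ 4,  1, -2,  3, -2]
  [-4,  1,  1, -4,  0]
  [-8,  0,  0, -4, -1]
λ = -3: alg = 4, geom = 3; λ = -1: alg = 1, geom = 1

Step 1 — factor the characteristic polynomial to read off the algebraic multiplicities:
  χ_A(x) = (x + 1)*(x + 3)^4

Step 2 — compute geometric multiplicities via the rank-nullity identity g(λ) = n − rank(A − λI):
  rank(A − (-3)·I) = 2, so dim ker(A − (-3)·I) = n − 2 = 3
  rank(A − (-1)·I) = 4, so dim ker(A − (-1)·I) = n − 4 = 1

Summary:
  λ = -3: algebraic multiplicity = 4, geometric multiplicity = 3
  λ = -1: algebraic multiplicity = 1, geometric multiplicity = 1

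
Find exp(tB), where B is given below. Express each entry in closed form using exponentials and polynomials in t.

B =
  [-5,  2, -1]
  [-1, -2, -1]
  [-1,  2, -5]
e^{tB} =
  [-t*exp(-4*t) + exp(-4*t), 2*t*exp(-4*t), -t*exp(-4*t)]
  [-t*exp(-4*t), 2*t*exp(-4*t) + exp(-4*t), -t*exp(-4*t)]
  [-t*exp(-4*t), 2*t*exp(-4*t), -t*exp(-4*t) + exp(-4*t)]

Strategy: write B = P · J · P⁻¹ where J is a Jordan canonical form, so e^{tB} = P · e^{tJ} · P⁻¹, and e^{tJ} can be computed block-by-block.

B has Jordan form
J =
  [-4,  1,  0]
  [ 0, -4,  0]
  [ 0,  0, -4]
(up to reordering of blocks).

Per-block formulas:
  For a 2×2 Jordan block J_2(-4): exp(t · J_2(-4)) = e^(-4t)·(I + t·N), where N is the 2×2 nilpotent shift.
  For a 1×1 block at λ = -4: exp(t · [-4]) = [e^(-4t)].

After assembling e^{tJ} and conjugating by P, we get:

e^{tB} =
  [-t*exp(-4*t) + exp(-4*t), 2*t*exp(-4*t), -t*exp(-4*t)]
  [-t*exp(-4*t), 2*t*exp(-4*t) + exp(-4*t), -t*exp(-4*t)]
  [-t*exp(-4*t), 2*t*exp(-4*t), -t*exp(-4*t) + exp(-4*t)]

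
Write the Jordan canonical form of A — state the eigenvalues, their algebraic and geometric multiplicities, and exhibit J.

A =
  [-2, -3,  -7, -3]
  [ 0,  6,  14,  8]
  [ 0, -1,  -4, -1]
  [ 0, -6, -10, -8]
J_3(-2) ⊕ J_1(-2)

The characteristic polynomial is
  det(x·I − A) = x^4 + 8*x^3 + 24*x^2 + 32*x + 16 = (x + 2)^4

Eigenvalues and multiplicities (the geometric multiplicity of λ is n − rank(A − λI), which equals the number of Jordan blocks for λ):
  λ = -2: algebraic multiplicity = 4, geometric multiplicity = 2

Determining the block sizes for each eigenvalue:
  λ = -2: with am = 4 and gm = 2, the partition is not yet determined (e.g. several partitions of 4 into 2 parts exist). Let N = A − (-2)·I. Computing rank(N^1) = 2, rank(N^2) = 1, rank(N^3) = 0; the number of blocks of size ≥ j is rank(N^{j−1}) − rank(N^j), giving [2, 1, 1]. So we have 1 block(s) of size 3, 1 block(s) of size 1 → block sizes [3, 1]

Assembling the blocks gives a Jordan form
J =
  [-2,  1,  0,  0]
  [ 0, -2,  1,  0]
  [ 0,  0, -2,  0]
  [ 0,  0,  0, -2]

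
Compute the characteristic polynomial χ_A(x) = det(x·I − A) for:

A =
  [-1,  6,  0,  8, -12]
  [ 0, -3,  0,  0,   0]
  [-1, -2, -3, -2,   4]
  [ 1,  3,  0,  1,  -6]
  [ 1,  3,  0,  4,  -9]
x^5 + 15*x^4 + 90*x^3 + 270*x^2 + 405*x + 243

Expanding det(x·I − A) (e.g. by cofactor expansion or by noting that A is similar to its Jordan form J, which has the same characteristic polynomial as A) gives
  χ_A(x) = x^5 + 15*x^4 + 90*x^3 + 270*x^2 + 405*x + 243
which factors as (x + 3)^5. The eigenvalues (with algebraic multiplicities) are λ = -3 with multiplicity 5.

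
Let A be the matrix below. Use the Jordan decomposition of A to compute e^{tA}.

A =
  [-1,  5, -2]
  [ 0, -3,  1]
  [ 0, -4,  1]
e^{tA} =
  [exp(-t), -t^2*exp(-t) + 5*t*exp(-t), t^2*exp(-t)/2 - 2*t*exp(-t)]
  [0, -2*t*exp(-t) + exp(-t), t*exp(-t)]
  [0, -4*t*exp(-t), 2*t*exp(-t) + exp(-t)]

Strategy: write A = P · J · P⁻¹ where J is a Jordan canonical form, so e^{tA} = P · e^{tJ} · P⁻¹, and e^{tJ} can be computed block-by-block.

A has Jordan form
J =
  [-1,  1,  0]
  [ 0, -1,  1]
  [ 0,  0, -1]
(up to reordering of blocks).

Per-block formulas:
  For a 3×3 Jordan block J_3(-1): exp(t · J_3(-1)) = e^(-1t)·(I + t·N + (t^2/2)·N^2), where N is the 3×3 nilpotent shift.

After assembling e^{tJ} and conjugating by P, we get:

e^{tA} =
  [exp(-t), -t^2*exp(-t) + 5*t*exp(-t), t^2*exp(-t)/2 - 2*t*exp(-t)]
  [0, -2*t*exp(-t) + exp(-t), t*exp(-t)]
  [0, -4*t*exp(-t), 2*t*exp(-t) + exp(-t)]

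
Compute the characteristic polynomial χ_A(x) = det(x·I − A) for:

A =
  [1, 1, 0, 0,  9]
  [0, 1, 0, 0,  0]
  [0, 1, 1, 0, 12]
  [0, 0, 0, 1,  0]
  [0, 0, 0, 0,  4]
x^5 - 8*x^4 + 22*x^3 - 28*x^2 + 17*x - 4

Expanding det(x·I − A) (e.g. by cofactor expansion or by noting that A is similar to its Jordan form J, which has the same characteristic polynomial as A) gives
  χ_A(x) = x^5 - 8*x^4 + 22*x^3 - 28*x^2 + 17*x - 4
which factors as (x - 4)*(x - 1)^4. The eigenvalues (with algebraic multiplicities) are λ = 1 with multiplicity 4, λ = 4 with multiplicity 1.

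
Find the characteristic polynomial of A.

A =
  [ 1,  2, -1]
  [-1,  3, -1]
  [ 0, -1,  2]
x^3 - 6*x^2 + 12*x - 8

Expanding det(x·I − A) (e.g. by cofactor expansion or by noting that A is similar to its Jordan form J, which has the same characteristic polynomial as A) gives
  χ_A(x) = x^3 - 6*x^2 + 12*x - 8
which factors as (x - 2)^3. The eigenvalues (with algebraic multiplicities) are λ = 2 with multiplicity 3.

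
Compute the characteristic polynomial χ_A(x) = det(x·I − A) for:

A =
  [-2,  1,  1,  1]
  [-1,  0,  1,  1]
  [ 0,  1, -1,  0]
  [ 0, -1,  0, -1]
x^4 + 4*x^3 + 6*x^2 + 4*x + 1

Expanding det(x·I − A) (e.g. by cofactor expansion or by noting that A is similar to its Jordan form J, which has the same characteristic polynomial as A) gives
  χ_A(x) = x^4 + 4*x^3 + 6*x^2 + 4*x + 1
which factors as (x + 1)^4. The eigenvalues (with algebraic multiplicities) are λ = -1 with multiplicity 4.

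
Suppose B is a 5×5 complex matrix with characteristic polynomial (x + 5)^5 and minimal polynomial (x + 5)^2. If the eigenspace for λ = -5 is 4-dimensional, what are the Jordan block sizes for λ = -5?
Block sizes for λ = -5: [2, 1, 1, 1]

Step 1 — from the characteristic polynomial, algebraic multiplicity of λ = -5 is 5. From dim ker(B − (-5)·I) = 4, there are exactly 4 Jordan blocks for λ = -5.
Step 2 — from the minimal polynomial, the factor (x + 5)^2 tells us the largest block for λ = -5 has size 2.
Step 3 — with total size 5, 4 blocks, and largest block 2, the block sizes (in nonincreasing order) are [2, 1, 1, 1].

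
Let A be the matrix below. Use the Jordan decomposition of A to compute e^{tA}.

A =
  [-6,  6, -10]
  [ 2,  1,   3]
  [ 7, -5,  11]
e^{tA} =
  [3*t^2*exp(2*t) - 8*t*exp(2*t) + exp(2*t), -2*t^2*exp(2*t) + 6*t*exp(2*t), 4*t^2*exp(2*t) - 10*t*exp(2*t)]
  [3*t^2*exp(2*t)/2 + 2*t*exp(2*t), -t^2*exp(2*t) - t*exp(2*t) + exp(2*t), 2*t^2*exp(2*t) + 3*t*exp(2*t)]
  [-3*t^2*exp(2*t)/2 + 7*t*exp(2*t), t^2*exp(2*t) - 5*t*exp(2*t), -2*t^2*exp(2*t) + 9*t*exp(2*t) + exp(2*t)]

Strategy: write A = P · J · P⁻¹ where J is a Jordan canonical form, so e^{tA} = P · e^{tJ} · P⁻¹, and e^{tJ} can be computed block-by-block.

A has Jordan form
J =
  [2, 1, 0]
  [0, 2, 1]
  [0, 0, 2]
(up to reordering of blocks).

Per-block formulas:
  For a 3×3 Jordan block J_3(2): exp(t · J_3(2)) = e^(2t)·(I + t·N + (t^2/2)·N^2), where N is the 3×3 nilpotent shift.

After assembling e^{tJ} and conjugating by P, we get:

e^{tA} =
  [3*t^2*exp(2*t) - 8*t*exp(2*t) + exp(2*t), -2*t^2*exp(2*t) + 6*t*exp(2*t), 4*t^2*exp(2*t) - 10*t*exp(2*t)]
  [3*t^2*exp(2*t)/2 + 2*t*exp(2*t), -t^2*exp(2*t) - t*exp(2*t) + exp(2*t), 2*t^2*exp(2*t) + 3*t*exp(2*t)]
  [-3*t^2*exp(2*t)/2 + 7*t*exp(2*t), t^2*exp(2*t) - 5*t*exp(2*t), -2*t^2*exp(2*t) + 9*t*exp(2*t) + exp(2*t)]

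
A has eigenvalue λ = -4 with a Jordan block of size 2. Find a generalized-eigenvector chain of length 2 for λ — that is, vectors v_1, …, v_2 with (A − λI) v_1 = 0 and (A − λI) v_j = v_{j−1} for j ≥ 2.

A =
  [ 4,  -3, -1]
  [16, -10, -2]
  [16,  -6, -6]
A Jordan chain for λ = -4 of length 2:
v_1 = (8, 16, 16)ᵀ
v_2 = (1, 0, 0)ᵀ

Let N = A − (-4)·I. We want v_2 with N^2 v_2 = 0 but N^1 v_2 ≠ 0; then v_{j-1} := N · v_j for j = 2, …, 2.

Pick v_2 = (1, 0, 0)ᵀ.
Then v_1 = N · v_2 = (8, 16, 16)ᵀ.

Sanity check: (A − (-4)·I) v_1 = (0, 0, 0)ᵀ = 0. ✓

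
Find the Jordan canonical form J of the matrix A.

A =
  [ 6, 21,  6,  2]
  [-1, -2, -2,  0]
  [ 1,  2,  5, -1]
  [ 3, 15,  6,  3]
J_2(3) ⊕ J_2(3)

The characteristic polynomial is
  det(x·I − A) = x^4 - 12*x^3 + 54*x^2 - 108*x + 81 = (x - 3)^4

Eigenvalues and multiplicities (the geometric multiplicity of λ is n − rank(A − λI), which equals the number of Jordan blocks for λ):
  λ = 3: algebraic multiplicity = 4, geometric multiplicity = 2

Determining the block sizes for each eigenvalue:
  λ = 3: with am = 4 and gm = 2, the partition is not yet determined (e.g. several partitions of 4 into 2 parts exist). Let N = A − (3)·I. Computing rank(N^1) = 2, rank(N^2) = 0; the number of blocks of size ≥ j is rank(N^{j−1}) − rank(N^j), giving [2, 2]. So we have 2 block(s) of size 2 → block sizes [2, 2]

Assembling the blocks gives a Jordan form
J =
  [3, 1, 0, 0]
  [0, 3, 0, 0]
  [0, 0, 3, 1]
  [0, 0, 0, 3]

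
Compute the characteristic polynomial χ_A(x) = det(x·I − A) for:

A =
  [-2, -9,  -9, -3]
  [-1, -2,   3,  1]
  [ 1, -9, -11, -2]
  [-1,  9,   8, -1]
x^4 + 16*x^3 + 94*x^2 + 240*x + 225

Expanding det(x·I − A) (e.g. by cofactor expansion or by noting that A is similar to its Jordan form J, which has the same characteristic polynomial as A) gives
  χ_A(x) = x^4 + 16*x^3 + 94*x^2 + 240*x + 225
which factors as (x + 3)^2*(x + 5)^2. The eigenvalues (with algebraic multiplicities) are λ = -5 with multiplicity 2, λ = -3 with multiplicity 2.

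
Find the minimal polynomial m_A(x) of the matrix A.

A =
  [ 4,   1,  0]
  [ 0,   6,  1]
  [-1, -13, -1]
x^3 - 9*x^2 + 27*x - 27

The characteristic polynomial is χ_A(x) = (x - 3)^3, so the eigenvalues are known. The minimal polynomial is
  m_A(x) = Π_λ (x − λ)^{k_λ}
where k_λ is the size of the *largest* Jordan block for λ (equivalently, the smallest k with (A − λI)^k v = 0 for every generalised eigenvector v of λ).

  λ = 3: largest Jordan block has size 3, contributing (x − 3)^3

So m_A(x) = (x - 3)^3 = x^3 - 9*x^2 + 27*x - 27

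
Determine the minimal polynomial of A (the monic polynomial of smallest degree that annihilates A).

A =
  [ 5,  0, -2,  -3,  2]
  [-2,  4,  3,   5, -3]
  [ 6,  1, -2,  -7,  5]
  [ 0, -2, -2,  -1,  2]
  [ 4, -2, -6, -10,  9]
x^2 - 6*x + 9

The characteristic polynomial is χ_A(x) = (x - 3)^5, so the eigenvalues are known. The minimal polynomial is
  m_A(x) = Π_λ (x − λ)^{k_λ}
where k_λ is the size of the *largest* Jordan block for λ (equivalently, the smallest k with (A − λI)^k v = 0 for every generalised eigenvector v of λ).

  λ = 3: largest Jordan block has size 2, contributing (x − 3)^2

So m_A(x) = (x - 3)^2 = x^2 - 6*x + 9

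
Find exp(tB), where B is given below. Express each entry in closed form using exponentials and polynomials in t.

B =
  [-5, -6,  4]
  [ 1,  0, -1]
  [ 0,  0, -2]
e^{tB} =
  [-2*exp(-2*t) + 3*exp(-3*t), -6*exp(-2*t) + 6*exp(-3*t), -2*t*exp(-2*t) + 6*exp(-2*t) - 6*exp(-3*t)]
  [exp(-2*t) - exp(-3*t), 3*exp(-2*t) - 2*exp(-3*t), t*exp(-2*t) - 2*exp(-2*t) + 2*exp(-3*t)]
  [0, 0, exp(-2*t)]

Strategy: write B = P · J · P⁻¹ where J is a Jordan canonical form, so e^{tB} = P · e^{tJ} · P⁻¹, and e^{tJ} can be computed block-by-block.

B has Jordan form
J =
  [-3,  0,  0]
  [ 0, -2,  1]
  [ 0,  0, -2]
(up to reordering of blocks).

Per-block formulas:
  For a 2×2 Jordan block J_2(-2): exp(t · J_2(-2)) = e^(-2t)·(I + t·N), where N is the 2×2 nilpotent shift.
  For a 1×1 block at λ = -3: exp(t · [-3]) = [e^(-3t)].

After assembling e^{tJ} and conjugating by P, we get:

e^{tB} =
  [-2*exp(-2*t) + 3*exp(-3*t), -6*exp(-2*t) + 6*exp(-3*t), -2*t*exp(-2*t) + 6*exp(-2*t) - 6*exp(-3*t)]
  [exp(-2*t) - exp(-3*t), 3*exp(-2*t) - 2*exp(-3*t), t*exp(-2*t) - 2*exp(-2*t) + 2*exp(-3*t)]
  [0, 0, exp(-2*t)]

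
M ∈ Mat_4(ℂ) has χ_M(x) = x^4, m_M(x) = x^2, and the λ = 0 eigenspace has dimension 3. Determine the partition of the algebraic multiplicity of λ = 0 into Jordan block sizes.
Block sizes for λ = 0: [2, 1, 1]

Step 1 — from the characteristic polynomial, algebraic multiplicity of λ = 0 is 4. From dim ker(M − (0)·I) = 3, there are exactly 3 Jordan blocks for λ = 0.
Step 2 — from the minimal polynomial, the factor (x − 0)^2 tells us the largest block for λ = 0 has size 2.
Step 3 — with total size 4, 3 blocks, and largest block 2, the block sizes (in nonincreasing order) are [2, 1, 1].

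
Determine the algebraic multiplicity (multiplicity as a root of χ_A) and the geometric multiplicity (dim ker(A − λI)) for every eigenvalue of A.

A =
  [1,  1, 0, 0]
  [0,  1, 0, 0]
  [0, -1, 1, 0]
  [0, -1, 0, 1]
λ = 1: alg = 4, geom = 3

Step 1 — factor the characteristic polynomial to read off the algebraic multiplicities:
  χ_A(x) = (x - 1)^4

Step 2 — compute geometric multiplicities via the rank-nullity identity g(λ) = n − rank(A − λI):
  rank(A − (1)·I) = 1, so dim ker(A − (1)·I) = n − 1 = 3

Summary:
  λ = 1: algebraic multiplicity = 4, geometric multiplicity = 3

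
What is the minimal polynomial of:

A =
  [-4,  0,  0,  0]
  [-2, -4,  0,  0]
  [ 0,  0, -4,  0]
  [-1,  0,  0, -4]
x^2 + 8*x + 16

The characteristic polynomial is χ_A(x) = (x + 4)^4, so the eigenvalues are known. The minimal polynomial is
  m_A(x) = Π_λ (x − λ)^{k_λ}
where k_λ is the size of the *largest* Jordan block for λ (equivalently, the smallest k with (A − λI)^k v = 0 for every generalised eigenvector v of λ).

  λ = -4: largest Jordan block has size 2, contributing (x + 4)^2

So m_A(x) = (x + 4)^2 = x^2 + 8*x + 16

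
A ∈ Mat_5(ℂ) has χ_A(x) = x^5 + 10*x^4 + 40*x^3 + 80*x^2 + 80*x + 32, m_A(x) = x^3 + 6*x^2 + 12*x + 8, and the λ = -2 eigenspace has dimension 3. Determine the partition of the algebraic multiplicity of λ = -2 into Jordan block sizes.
Block sizes for λ = -2: [3, 1, 1]

Step 1 — from the characteristic polynomial, algebraic multiplicity of λ = -2 is 5. From dim ker(A − (-2)·I) = 3, there are exactly 3 Jordan blocks for λ = -2.
Step 2 — from the minimal polynomial, the factor (x + 2)^3 tells us the largest block for λ = -2 has size 3.
Step 3 — with total size 5, 3 blocks, and largest block 3, the block sizes (in nonincreasing order) are [3, 1, 1].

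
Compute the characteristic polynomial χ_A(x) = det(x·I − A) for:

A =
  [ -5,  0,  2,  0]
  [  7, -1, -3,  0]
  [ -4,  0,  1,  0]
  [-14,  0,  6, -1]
x^4 + 6*x^3 + 12*x^2 + 10*x + 3

Expanding det(x·I − A) (e.g. by cofactor expansion or by noting that A is similar to its Jordan form J, which has the same characteristic polynomial as A) gives
  χ_A(x) = x^4 + 6*x^3 + 12*x^2 + 10*x + 3
which factors as (x + 1)^3*(x + 3). The eigenvalues (with algebraic multiplicities) are λ = -3 with multiplicity 1, λ = -1 with multiplicity 3.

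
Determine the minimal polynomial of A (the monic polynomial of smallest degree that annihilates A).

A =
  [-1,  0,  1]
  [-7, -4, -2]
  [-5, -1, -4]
x^3 + 9*x^2 + 27*x + 27

The characteristic polynomial is χ_A(x) = (x + 3)^3, so the eigenvalues are known. The minimal polynomial is
  m_A(x) = Π_λ (x − λ)^{k_λ}
where k_λ is the size of the *largest* Jordan block for λ (equivalently, the smallest k with (A − λI)^k v = 0 for every generalised eigenvector v of λ).

  λ = -3: largest Jordan block has size 3, contributing (x + 3)^3

So m_A(x) = (x + 3)^3 = x^3 + 9*x^2 + 27*x + 27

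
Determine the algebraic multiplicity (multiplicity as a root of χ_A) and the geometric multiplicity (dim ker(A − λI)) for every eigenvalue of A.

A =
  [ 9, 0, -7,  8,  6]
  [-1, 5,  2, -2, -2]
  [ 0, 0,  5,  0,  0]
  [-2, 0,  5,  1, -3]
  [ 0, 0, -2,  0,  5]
λ = 5: alg = 5, geom = 2

Step 1 — factor the characteristic polynomial to read off the algebraic multiplicities:
  χ_A(x) = (x - 5)^5

Step 2 — compute geometric multiplicities via the rank-nullity identity g(λ) = n − rank(A − λI):
  rank(A − (5)·I) = 3, so dim ker(A − (5)·I) = n − 3 = 2

Summary:
  λ = 5: algebraic multiplicity = 5, geometric multiplicity = 2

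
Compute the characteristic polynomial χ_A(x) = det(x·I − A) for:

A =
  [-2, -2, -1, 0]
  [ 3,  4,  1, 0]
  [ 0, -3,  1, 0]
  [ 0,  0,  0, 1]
x^4 - 4*x^3 + 6*x^2 - 4*x + 1

Expanding det(x·I − A) (e.g. by cofactor expansion or by noting that A is similar to its Jordan form J, which has the same characteristic polynomial as A) gives
  χ_A(x) = x^4 - 4*x^3 + 6*x^2 - 4*x + 1
which factors as (x - 1)^4. The eigenvalues (with algebraic multiplicities) are λ = 1 with multiplicity 4.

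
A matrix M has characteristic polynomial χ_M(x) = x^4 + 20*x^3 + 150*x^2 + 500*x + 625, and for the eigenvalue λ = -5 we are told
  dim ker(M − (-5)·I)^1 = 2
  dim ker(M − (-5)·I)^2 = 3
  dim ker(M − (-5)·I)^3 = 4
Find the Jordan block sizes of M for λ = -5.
Block sizes for λ = -5: [3, 1]

From the dimensions of kernels of powers, the number of Jordan blocks of size at least j is d_j − d_{j−1} where d_j = dim ker(N^j) (with d_0 = 0). Computing the differences gives [2, 1, 1].
The number of blocks of size exactly k is (#blocks of size ≥ k) − (#blocks of size ≥ k + 1), so the partition is: 1 block(s) of size 1, 1 block(s) of size 3.
In nonincreasing order the block sizes are [3, 1].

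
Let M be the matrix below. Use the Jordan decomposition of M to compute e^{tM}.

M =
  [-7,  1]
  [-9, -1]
e^{tM} =
  [-3*t*exp(-4*t) + exp(-4*t), t*exp(-4*t)]
  [-9*t*exp(-4*t), 3*t*exp(-4*t) + exp(-4*t)]

Strategy: write M = P · J · P⁻¹ where J is a Jordan canonical form, so e^{tM} = P · e^{tJ} · P⁻¹, and e^{tJ} can be computed block-by-block.

M has Jordan form
J =
  [-4,  1]
  [ 0, -4]
(up to reordering of blocks).

Per-block formulas:
  For a 2×2 Jordan block J_2(-4): exp(t · J_2(-4)) = e^(-4t)·(I + t·N), where N is the 2×2 nilpotent shift.

After assembling e^{tJ} and conjugating by P, we get:

e^{tM} =
  [-3*t*exp(-4*t) + exp(-4*t), t*exp(-4*t)]
  [-9*t*exp(-4*t), 3*t*exp(-4*t) + exp(-4*t)]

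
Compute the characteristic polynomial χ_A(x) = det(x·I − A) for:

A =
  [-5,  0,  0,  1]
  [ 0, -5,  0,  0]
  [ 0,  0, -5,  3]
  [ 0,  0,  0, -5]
x^4 + 20*x^3 + 150*x^2 + 500*x + 625

Expanding det(x·I − A) (e.g. by cofactor expansion or by noting that A is similar to its Jordan form J, which has the same characteristic polynomial as A) gives
  χ_A(x) = x^4 + 20*x^3 + 150*x^2 + 500*x + 625
which factors as (x + 5)^4. The eigenvalues (with algebraic multiplicities) are λ = -5 with multiplicity 4.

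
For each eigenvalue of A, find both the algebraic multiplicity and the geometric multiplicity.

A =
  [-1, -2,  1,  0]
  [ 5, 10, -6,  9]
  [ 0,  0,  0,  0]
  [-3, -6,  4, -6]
λ = 0: alg = 3, geom = 1; λ = 3: alg = 1, geom = 1

Step 1 — factor the characteristic polynomial to read off the algebraic multiplicities:
  χ_A(x) = x^3*(x - 3)

Step 2 — compute geometric multiplicities via the rank-nullity identity g(λ) = n − rank(A − λI):
  rank(A − (0)·I) = 3, so dim ker(A − (0)·I) = n − 3 = 1
  rank(A − (3)·I) = 3, so dim ker(A − (3)·I) = n − 3 = 1

Summary:
  λ = 0: algebraic multiplicity = 3, geometric multiplicity = 1
  λ = 3: algebraic multiplicity = 1, geometric multiplicity = 1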